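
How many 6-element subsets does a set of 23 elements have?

100947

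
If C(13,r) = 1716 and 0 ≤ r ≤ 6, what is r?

6

C(13,r) increases on 0 ≤ r ≤ 6. C(13,5) = 1287 and C(13,6) = 1716, so r = 6.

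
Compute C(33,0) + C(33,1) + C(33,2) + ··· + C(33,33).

The entries of row 33 sum to 2^33 = 8589934592.

8589934592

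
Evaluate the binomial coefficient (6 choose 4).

15

C(6,4) = C(6,2) by symmetry.
C(6,2) = (6·5) / 2! = 30 / 2 = 15.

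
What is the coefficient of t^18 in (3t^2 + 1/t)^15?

241805655

General term: C(15,j)·(3t^2)^j·(1/t)^(15-j), with t-exponent 2j − 1(15−j) = 3j − 15.
Set 3j − 15 = 18: j = 11.
C(15,11) = 1365; 3^11 = 177147; 1^4 = 1.
Coefficient = 1365 · 177147 · 1 = 241805655.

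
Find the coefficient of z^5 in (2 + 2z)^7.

2688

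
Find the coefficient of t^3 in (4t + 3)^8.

The general term is C(8,j)·(4t)^j·(3)^(8-j); the t^3 term has j = 3.
C(8,3) = 56.
Coefficient = C(8,3) · 4^3 · 3^5 = 56 · 64 · 243 = 870912.

870912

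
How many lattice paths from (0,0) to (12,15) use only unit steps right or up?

Each path is a sequence of 27 steps with 12 rights: C(27,12) = 17383860.

17383860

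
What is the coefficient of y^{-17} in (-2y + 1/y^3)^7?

-14

General term: C(7,j)·(-2y)^j·(1/y^3)^(7-j), with y-exponent 1j − 3(7−j) = 4j − 21.
Set 4j − 21 = -17: j = 1.
C(7,1) = 7; (-2)^1 = -2; 1^6 = 1.
Coefficient = 7 · (-2) · 1 = -14.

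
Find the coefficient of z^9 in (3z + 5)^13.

8795840625

The general term is C(13,j)·(3z)^j·(5)^(13-j); the z^9 term has j = 9.
C(13,9) = 715.
Coefficient = C(13,9) · 3^9 · 5^4 = 715 · 19683 · 625 = 8795840625.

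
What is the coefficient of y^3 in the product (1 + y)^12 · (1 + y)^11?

1771

(1 + y)^12(1 + y)^11 = (1 + y)^23, so the coefficient of y^3 is C(23,3)·1^3 = 1771·1 = 1771.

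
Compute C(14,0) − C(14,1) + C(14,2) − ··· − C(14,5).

The partial alternating sum Σ_{k=0}^{5} (−1)^k C(14,k) = (−1)^5 C(13,5) = -1287.

-1287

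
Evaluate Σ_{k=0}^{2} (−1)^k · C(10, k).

The partial alternating sum Σ_{k=0}^{2} (−1)^k C(10,k) = (−1)^2 C(9,2) = 36.

36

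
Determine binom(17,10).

19448

C(17,10) = C(17,7) by symmetry.
C(17,7) = (17·16·15·14·13·12·11) / 7! = 98017920 / 5040 = 19448.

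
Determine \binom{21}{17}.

C(21,17) = C(21,4) by symmetry.
C(21,4) = (21·20·19·18) / 4! = 143640 / 24 = 5985.

5985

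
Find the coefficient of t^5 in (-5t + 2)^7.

-262500

The general term is C(7,j)·(-5t)^j·(2)^(7-j); the t^5 term has j = 5.
C(7,5) = 21.
Coefficient = C(7,5) · (-5)^5 · 2^2 = 21 · (-3125) · 4 = -262500.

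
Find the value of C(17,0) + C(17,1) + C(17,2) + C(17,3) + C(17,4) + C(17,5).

9402

1 + 17 + 136 + 680 + 2380 + 6188 = 9402.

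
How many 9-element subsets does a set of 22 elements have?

497420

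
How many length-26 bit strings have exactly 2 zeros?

Choose the 2 positions: C(26,2) = 325.

325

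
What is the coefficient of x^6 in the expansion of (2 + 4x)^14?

3148873728

The general term is C(14,j)·(2)^j·(4x)^(14-j); the x^6 term has j = 8.
C(14,8) = 3003.
Coefficient = C(14,8) · 2^8 · 4^6 = 3003 · 256 · 4096 = 3148873728.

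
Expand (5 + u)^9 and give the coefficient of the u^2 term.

2812500

The general term is C(9,j)·(5)^j·(u)^(9-j); the u^2 term has j = 7.
C(9,7) = 36.
Coefficient = C(9,7) · 5^7 = 36 · 78125 = 2812500.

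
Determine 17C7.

19448

C(17,7) = (17·16·15·14·13·12·11) / 7! = 98017920 / 5040 = 19448.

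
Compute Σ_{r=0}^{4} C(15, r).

1 + 15 + 105 + 455 + 1365 = 1941.

1941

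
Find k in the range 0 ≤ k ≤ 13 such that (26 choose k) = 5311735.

10

C(26,k) increases on 0 ≤ k ≤ 13. C(26,9) = 3124550 and C(26,10) = 5311735, so k = 10.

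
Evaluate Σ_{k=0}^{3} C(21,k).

1 + 21 + 210 + 1330 = 1562.

1562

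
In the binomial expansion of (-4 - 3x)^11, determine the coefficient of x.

-34603008

The general term is C(11,j)·(-4)^j·(-3x)^(11-j); the x^1 term has j = 10.
C(11,10) = 11.
Coefficient = C(11,10) · (-4)^10 · (-3)^1 = 11 · 1048576 · (-3) = -34603008.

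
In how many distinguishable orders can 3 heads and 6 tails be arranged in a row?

Choose positions for the heads: C(9,3) = 84.

84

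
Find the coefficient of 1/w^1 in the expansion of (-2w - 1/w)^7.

-280

General term: C(7,j)·(-2w)^j·(-1/w)^(7-j), with w-exponent 1j − 1(7−j) = 2j − 7.
Set 2j − 7 = -1: j = 3.
C(7,3) = 35; (-2)^3 = -8; (-1)^4 = 1.
Coefficient = 35 · (-8) · 1 = -280.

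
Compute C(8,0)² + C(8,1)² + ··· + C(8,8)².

Σ C(8,j)² is the coefficient of x^8 in (1+x)^8(1+x)^8 = (1+x)^16, i.e. C(16,8) = 12870.

12870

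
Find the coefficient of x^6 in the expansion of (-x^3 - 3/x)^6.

540

General term: C(6,j)·(-x^3)^j·(-3/x)^(6-j), with x-exponent 3j − 1(6−j) = 4j − 6.
Set 4j − 6 = 6: j = 3.
C(6,3) = 20; (-1)^3 = -1; (-3)^3 = -27.
Coefficient = 20 · (-1) · (-27) = 540.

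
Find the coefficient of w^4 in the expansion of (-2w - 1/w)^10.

15360

General term: C(10,j)·(-2w)^j·(-1/w)^(10-j), with w-exponent 1j − 1(10−j) = 2j − 10.
Set 2j − 10 = 4: j = 7.
C(10,7) = 120; (-2)^7 = -128; (-1)^3 = -1.
Coefficient = 120 · (-128) · (-1) = 15360.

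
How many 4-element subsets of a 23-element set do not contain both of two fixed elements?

8645

All 4-subsets: C(23,4) = 8855. Those containing both fixed elements: C(21,2) = 210.
8855 − 210 = 8645.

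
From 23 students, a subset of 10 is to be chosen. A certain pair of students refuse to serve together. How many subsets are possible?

940576

All 10-subsets: C(23,10) = 1144066. Those containing both fixed elements: C(21,8) = 203490.
1144066 − 203490 = 940576.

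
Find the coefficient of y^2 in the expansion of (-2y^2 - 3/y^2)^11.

-7185024

General term: C(11,j)·(-2y^2)^j·(-3/y^2)^(11-j), with y-exponent 2j − 2(11−j) = 4j − 22.
Set 4j − 22 = 2: j = 6.
C(11,6) = 462; (-2)^6 = 64; (-3)^5 = -243.
Coefficient = 462 · 64 · (-243) = -7185024.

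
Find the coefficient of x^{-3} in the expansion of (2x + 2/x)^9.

General term: C(9,j)·(2x)^j·(2/x)^(9-j), with x-exponent 1j − 1(9−j) = 2j − 9.
Set 2j − 9 = -3: j = 3.
C(9,3) = 84; 2^3 = 8; 2^6 = 64.
Coefficient = 84 · 8 · 64 = 43008.

43008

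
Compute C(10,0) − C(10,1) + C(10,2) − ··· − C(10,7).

-36

The partial alternating sum Σ_{k=0}^{7} (−1)^k C(10,k) = (−1)^7 C(9,7) = -36.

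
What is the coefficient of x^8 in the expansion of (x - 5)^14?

46921875

The general term is C(14,j)·(x)^j·(-5)^(14-j); the x^8 term has j = 8.
C(14,8) = 3003.
Coefficient = C(14,8) · (-5)^6 = 3003 · 15625 = 46921875.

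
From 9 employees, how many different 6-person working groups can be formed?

This is C(9,6) = 84.

84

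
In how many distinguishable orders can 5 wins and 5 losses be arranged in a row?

Choose positions for the wins: C(10,5) = 252.

252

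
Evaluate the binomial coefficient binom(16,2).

120

C(16,2) = (16·15) / 2! = 240 / 2 = 120.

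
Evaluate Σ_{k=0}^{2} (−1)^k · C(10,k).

36

The partial alternating sum Σ_{k=0}^{2} (−1)^k C(10,k) = (−1)^2 C(9,2) = 36.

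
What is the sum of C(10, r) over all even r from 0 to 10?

Half of (1+1)^10 + (1−1)^10 gives the even-index sum: 2^9 = 512.

512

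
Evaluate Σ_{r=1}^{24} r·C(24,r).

201326592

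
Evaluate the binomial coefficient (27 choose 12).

C(27,12) = (27·26·25·24·23·22·21·20·19·18·17·16) / 12! = 8326896754176000 / 479001600 = 17383860.

17383860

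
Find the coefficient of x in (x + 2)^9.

The general term is C(9,j)·(x)^j·(2)^(9-j); the x^1 term has j = 1.
C(9,1) = 9.
Coefficient = C(9,1) · 2^8 = 9 · 256 = 2304.

2304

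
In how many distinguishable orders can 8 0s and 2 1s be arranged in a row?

45

Choose positions for the 0s: C(10,8) = 45.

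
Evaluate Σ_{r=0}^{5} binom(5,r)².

252

Σ C(5,r)² is the coefficient of x^5 in (1+x)^5(1+x)^5 = (1+x)^10, i.e. C(10,5) = 252.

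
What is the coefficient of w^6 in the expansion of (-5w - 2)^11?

-231000000

The general term is C(11,j)·(-5w)^j·(-2)^(11-j); the w^6 term has j = 6.
C(11,6) = 462.
Coefficient = C(11,6) · (-5)^6 · (-2)^5 = 462 · 15625 · (-32) = -231000000.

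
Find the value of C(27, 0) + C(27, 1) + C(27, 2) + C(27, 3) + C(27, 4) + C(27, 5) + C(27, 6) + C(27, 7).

1285624

1 + 27 + 351 + 2925 + 17550 + 80730 + 296010 + 888030 = 1285624.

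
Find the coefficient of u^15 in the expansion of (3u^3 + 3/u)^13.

General term: C(13,j)·(3u^3)^j·(3/u)^(13-j), with u-exponent 3j − 1(13−j) = 4j − 13.
Set 4j − 13 = 15: j = 7.
C(13,7) = 1716; 3^7 = 2187; 3^6 = 729.
Coefficient = 1716 · 2187 · 729 = 2735858268.

2735858268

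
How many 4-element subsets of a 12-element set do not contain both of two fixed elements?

450

All 4-subsets: C(12,4) = 495. Those containing both fixed elements: C(10,2) = 45.
495 − 45 = 450.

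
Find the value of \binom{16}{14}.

120

C(16,14) = C(16,2) by symmetry.
C(16,2) = (16·15) / 2! = 240 / 2 = 120.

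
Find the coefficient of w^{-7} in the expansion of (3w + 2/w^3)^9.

489888

General term: C(9,j)·(3w)^j·(2/w^3)^(9-j), with w-exponent 1j − 3(9−j) = 4j − 27.
Set 4j − 27 = -7: j = 5.
C(9,5) = 126; 3^5 = 243; 2^4 = 16.
Coefficient = 126 · 243 · 16 = 489888.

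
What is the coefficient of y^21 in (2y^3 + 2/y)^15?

General term: C(15,j)·(2y^3)^j·(2/y)^(15-j), with y-exponent 3j − 1(15−j) = 4j − 15.
Set 4j − 15 = 21: j = 9.
C(15,9) = 5005; 2^9 = 512; 2^6 = 64.
Coefficient = 5005 · 512 · 64 = 164003840.

164003840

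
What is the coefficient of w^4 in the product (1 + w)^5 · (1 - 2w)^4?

Coefficient of w^4 = Σ_{j} C(5,j)·1^j·C(4,4-j)·(-2)^(4-j) for j from 0 to 4.
= 16 + (-160) + 240 + (-80) + 5 = 21.

21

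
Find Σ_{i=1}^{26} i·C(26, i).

872415232

Since i·C(26,i) = 26·C(25,i−1), the sum is 26·2^25 = 26·33554432 = 872415232.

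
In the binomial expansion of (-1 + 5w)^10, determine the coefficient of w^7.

-9375000

The general term is C(10,j)·(-1)^j·(5w)^(10-j); the w^7 term has j = 3.
C(10,3) = 120.
Coefficient = C(10,3) · (-1)^3 · 5^7 = 120 · (-1) · 78125 = -9375000.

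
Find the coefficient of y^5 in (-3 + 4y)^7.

193536

The general term is C(7,j)·(-3)^j·(4y)^(7-j); the y^5 term has j = 2.
C(7,2) = 21.
Coefficient = C(7,2) · (-3)^2 · 4^5 = 21 · 9 · 1024 = 193536.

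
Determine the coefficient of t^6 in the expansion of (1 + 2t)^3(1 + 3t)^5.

Coefficient of t^6 = Σ_{j} C(3,j)·2^j·C(5,6-j)·3^(6-j) for j from 1 to 3.
= 1458 + 4860 + 2160 = 8478.

8478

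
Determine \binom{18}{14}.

C(18,14) = C(18,4) by symmetry.
C(18,4) = (18·17·16·15) / 4! = 73440 / 24 = 3060.

3060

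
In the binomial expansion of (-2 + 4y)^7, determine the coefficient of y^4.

The general term is C(7,j)·(-2)^j·(4y)^(7-j); the y^4 term has j = 3.
C(7,3) = 35.
Coefficient = C(7,3) · (-2)^3 · 4^4 = 35 · (-8) · 256 = -71680.

-71680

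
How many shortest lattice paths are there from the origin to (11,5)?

Each path is a sequence of 16 steps with 11 rights: C(16,11) = 4368.

4368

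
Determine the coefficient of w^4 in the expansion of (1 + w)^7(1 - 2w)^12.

Coefficient of w^4 = Σ_{j} C(7,j)·1^j·C(12,4-j)·(-2)^(4-j) for j from 0 to 4.
= 7920 + (-12320) + 5544 + (-840) + 35 = 339.

339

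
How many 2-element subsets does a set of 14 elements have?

91

C(14,2) = (14·13) / 2! = 182 / 2 = 91.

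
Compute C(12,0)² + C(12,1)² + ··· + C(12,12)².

By Vandermonde's identity, Σ C(12,k)² = C(24,12) = 2704156.

2704156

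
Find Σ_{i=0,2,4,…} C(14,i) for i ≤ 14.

Half of (1+1)^14 + (1−1)^14 gives the even-index sum: 2^13 = 8192.

8192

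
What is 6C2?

C(6,2) = (6·5) / 2! = 30 / 2 = 15.

15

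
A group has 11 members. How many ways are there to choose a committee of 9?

55

This is C(11,9) = 55.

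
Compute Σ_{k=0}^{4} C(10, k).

1 + 10 + 45 + 120 + 210 = 386.

386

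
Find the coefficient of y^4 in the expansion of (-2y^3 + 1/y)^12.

7920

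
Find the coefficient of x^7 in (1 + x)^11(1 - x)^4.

Coefficient of x^7 = Σ_{j} C(11,j)·1^j·C(4,7-j)·(-1)^(7-j) for j from 3 to 7.
= 165 + (-1320) + 2772 + (-1848) + 330 = 99.

99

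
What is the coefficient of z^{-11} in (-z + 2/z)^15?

General term: C(15,j)·(-z)^j·(2/z)^(15-j), with z-exponent 1j − 1(15−j) = 2j − 15.
Set 2j − 15 = -11: j = 2.
C(15,2) = 105; (-1)^2 = 1; 2^13 = 8192.
Coefficient = 105 · 1 · 8192 = 860160.

860160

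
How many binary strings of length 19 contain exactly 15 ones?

3876

Choose the 15 positions: C(19,15) = 3876.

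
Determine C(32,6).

C(32,6) = (32·31·30·29·28·27) / 6! = 652458240 / 720 = 906192.

906192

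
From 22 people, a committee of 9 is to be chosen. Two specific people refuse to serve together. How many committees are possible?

All 9-subsets: C(22,9) = 497420. Those containing both fixed elements: C(20,7) = 77520.
497420 − 77520 = 419900.

419900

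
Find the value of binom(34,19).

C(34,19) = C(34,15) by symmetry.
C(34,15) = (34·33·32·31·30·29·28·27·26·25·24·23·22·21·20) / 15! = 2427001153744527360000 / 1307674368000 = 1855967520.

1855967520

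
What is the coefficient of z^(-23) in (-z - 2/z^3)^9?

-2304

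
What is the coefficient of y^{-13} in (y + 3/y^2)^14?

39405366

General term: C(14,j)·(y)^j·(3/y^2)^(14-j), with y-exponent 1j − 2(14−j) = 3j − 28.
Set 3j − 28 = -13: j = 5.
C(14,5) = 2002; 1^5 = 1; 3^9 = 19683.
Coefficient = 2002 · 1 · 19683 = 39405366.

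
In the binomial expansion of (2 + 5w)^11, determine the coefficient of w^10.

214843750

The general term is C(11,j)·(2)^j·(5w)^(11-j); the w^10 term has j = 1.
C(11,1) = 11.
Coefficient = C(11,1) · 2^1 · 5^10 = 11 · 2 · 9765625 = 214843750.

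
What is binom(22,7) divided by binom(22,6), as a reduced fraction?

16/7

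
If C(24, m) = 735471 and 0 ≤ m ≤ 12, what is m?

8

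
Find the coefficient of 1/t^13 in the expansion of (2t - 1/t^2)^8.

-16

General term: C(8,j)·(2t)^j·(-1/t^2)^(8-j), with t-exponent 1j − 2(8−j) = 3j − 16.
Set 3j − 16 = -13: j = 1.
C(8,1) = 8; 2^1 = 2; (-1)^7 = -1.
Coefficient = 8 · 2 · (-1) = -16.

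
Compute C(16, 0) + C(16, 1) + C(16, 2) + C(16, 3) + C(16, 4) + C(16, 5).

6885

1 + 16 + 120 + 560 + 1820 + 4368 = 6885.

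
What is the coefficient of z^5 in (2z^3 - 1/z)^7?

280

General term: C(7,j)·(2z^3)^j·(-1/z)^(7-j), with z-exponent 3j − 1(7−j) = 4j − 7.
Set 4j − 7 = 5: j = 3.
C(7,3) = 35; 2^3 = 8; (-1)^4 = 1.
Coefficient = 35 · 8 · 1 = 280.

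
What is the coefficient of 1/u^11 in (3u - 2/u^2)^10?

General term: C(10,j)·(3u)^j·(-2/u^2)^(10-j), with u-exponent 1j − 2(10−j) = 3j − 20.
Set 3j − 20 = -11: j = 3.
C(10,3) = 120; 3^3 = 27; (-2)^7 = -128.
Coefficient = 120 · 27 · (-128) = -414720.

-414720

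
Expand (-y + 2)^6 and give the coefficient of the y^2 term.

The general term is C(6,j)·(-y)^j·(2)^(6-j); the y^2 term has j = 2.
C(6,2) = 15.
Coefficient = C(6,2) · 2^4 = 15 · 16 = 240.

240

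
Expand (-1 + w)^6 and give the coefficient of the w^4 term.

15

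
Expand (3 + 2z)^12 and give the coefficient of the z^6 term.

The general term is C(12,j)·(3)^j·(2z)^(12-j); the z^6 term has j = 6.
C(12,6) = 924.
Coefficient = C(12,6) · 3^6 · 2^6 = 924 · 729 · 64 = 43110144.

43110144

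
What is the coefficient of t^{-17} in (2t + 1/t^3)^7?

14

General term: C(7,j)·(2t)^j·(1/t^3)^(7-j), with t-exponent 1j − 3(7−j) = 4j − 21.
Set 4j − 21 = -17: j = 1.
C(7,1) = 7; 2^1 = 2; 1^6 = 1.
Coefficient = 7 · 2 · 1 = 14.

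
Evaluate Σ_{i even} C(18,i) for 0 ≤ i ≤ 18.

Half of (1+1)^18 + (1−1)^18 gives the even-index sum: 2^17 = 131072.

131072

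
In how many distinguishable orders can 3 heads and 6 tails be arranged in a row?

Choose positions for the heads: C(9,3) = 84.

84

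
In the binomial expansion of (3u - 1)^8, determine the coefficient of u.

The general term is C(8,j)·(3u)^j·(-1)^(8-j); the u^1 term has j = 1.
C(8,1) = 8.
Coefficient = C(8,1) · 3^1 · (-1)^7 = 8 · 3 · (-1) = -24.

-24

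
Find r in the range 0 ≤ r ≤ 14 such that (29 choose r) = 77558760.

14

C(29,r) increases on 0 ≤ r ≤ 14. C(29,13) = 67863915 and C(29,14) = 77558760, so r = 14.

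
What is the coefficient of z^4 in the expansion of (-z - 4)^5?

The general term is C(5,j)·(-z)^j·(-4)^(5-j); the z^4 term has j = 4.
C(5,4) = 5.
Coefficient = C(5,4) · (-4)^1 = 5 · (-4) = -20.

-20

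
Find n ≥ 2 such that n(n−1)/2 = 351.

27

n(n−1)/2 = 351 ⇒ n(n−1) = 702. Since 27·26 = 702, n = 27.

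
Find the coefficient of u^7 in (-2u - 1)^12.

The general term is C(12,j)·(-2u)^j·(-1)^(12-j); the u^7 term has j = 7.
C(12,7) = 792.
Coefficient = C(12,7) · (-2)^7 · (-1)^5 = 792 · (-128) · (-1) = 101376.

101376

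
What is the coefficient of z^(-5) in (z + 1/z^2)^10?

General term: C(10,j)·(z)^j·(1/z^2)^(10-j), with z-exponent 1j − 2(10−j) = 3j − 20.
Set 3j − 20 = -5: j = 5.
C(10,5) = 252; 1^5 = 1; 1^5 = 1.
Coefficient = 252 · 1 · 1 = 252.

252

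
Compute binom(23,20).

C(23,20) = C(23,3) by symmetry.
C(23,3) = (23·22·21) / 3! = 10626 / 6 = 1771.

1771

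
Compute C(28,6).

376740

C(28,6) = (28·27·26·25·24·23) / 6! = 271252800 / 720 = 376740.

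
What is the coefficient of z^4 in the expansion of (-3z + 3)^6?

The general term is C(6,j)·(-3z)^j·(3)^(6-j); the z^4 term has j = 4.
C(6,4) = 15.
Coefficient = C(6,4) · (-3)^4 · 3^2 = 15 · 81 · 9 = 10935.

10935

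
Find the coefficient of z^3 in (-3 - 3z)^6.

The general term is C(6,j)·(-3)^j·(-3z)^(6-j); the z^3 term has j = 3.
C(6,3) = 20.
Coefficient = C(6,3) · (-3)^3 · (-3)^3 = 20 · (-27) · (-27) = 14580.

14580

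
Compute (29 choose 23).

475020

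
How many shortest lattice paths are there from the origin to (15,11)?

Each path is a sequence of 26 steps with 15 rights: C(26,15) = 7726160.

7726160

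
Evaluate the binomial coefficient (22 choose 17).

C(22,17) = C(22,5) by symmetry.
C(22,5) = (22·21·20·19·18) / 5! = 3160080 / 120 = 26334.

26334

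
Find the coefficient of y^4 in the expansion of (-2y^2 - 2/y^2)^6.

General term: C(6,j)·(-2y^2)^j·(-2/y^2)^(6-j), with y-exponent 2j − 2(6−j) = 4j − 12.
Set 4j − 12 = 4: j = 4.
C(6,4) = 15; (-2)^4 = 16; (-2)^2 = 4.
Coefficient = 15 · 16 · 4 = 960.

960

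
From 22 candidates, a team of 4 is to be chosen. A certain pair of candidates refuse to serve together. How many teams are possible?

7125

All 4-subsets: C(22,4) = 7315. Those containing both fixed elements: C(20,2) = 190.
7315 − 190 = 7125.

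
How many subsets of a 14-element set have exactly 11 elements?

364

Choose the 11 positions: C(14,11) = 364.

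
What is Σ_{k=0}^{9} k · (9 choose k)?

2304

Differentiating (1+x)^9 and setting x=1: Σ k·C(9,k) = 9·2^8 = 2304.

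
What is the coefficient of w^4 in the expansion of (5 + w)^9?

The general term is C(9,j)·(5)^j·(w)^(9-j); the w^4 term has j = 5.
C(9,5) = 126.
Coefficient = C(9,5) · 5^5 = 126 · 3125 = 393750.

393750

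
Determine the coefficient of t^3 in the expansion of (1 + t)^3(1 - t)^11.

Coefficient of t^3 = Σ_{j} C(3,j)·1^j·C(11,3-j)·(-1)^(3-j) for j from 0 to 3.
= (-165) + 165 + (-33) + 1 = -32.

-32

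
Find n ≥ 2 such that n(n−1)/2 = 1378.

53

n(n−1)/2 = 1378 ⇒ n(n−1) = 2756. Since 53·52 = 2756, n = 53.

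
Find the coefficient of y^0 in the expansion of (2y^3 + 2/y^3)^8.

17920

General term: C(8,j)·(2y^3)^j·(2/y^3)^(8-j), with y-exponent 3j − 3(8−j) = 6j − 24.
Set 6j − 24 = 0: j = 4.
C(8,4) = 70; 2^4 = 16; 2^4 = 16.
Coefficient = 70 · 16 · 16 = 17920.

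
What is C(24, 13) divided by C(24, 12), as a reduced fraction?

C(n,k+1)/C(n,k) = (n−k)/(k+1) = (24−12)/(12+1) = 12/13.

12/13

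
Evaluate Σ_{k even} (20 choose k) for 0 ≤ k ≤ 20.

524288

Half of (1+1)^20 + (1−1)^20 gives the even-index sum: 2^19 = 524288.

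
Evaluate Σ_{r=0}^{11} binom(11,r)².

Σ C(11,r)² is the coefficient of x^11 in (1+x)^11(1+x)^11 = (1+x)^22, i.e. C(22,11) = 705432.

705432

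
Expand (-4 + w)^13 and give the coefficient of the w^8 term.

-1317888

The general term is C(13,j)·(-4)^j·(w)^(13-j); the w^8 term has j = 5.
C(13,5) = 1287.
Coefficient = C(13,5) · (-4)^5 = 1287 · (-1024) = -1317888.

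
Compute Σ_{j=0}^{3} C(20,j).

1351

1 + 20 + 190 + 1140 = 1351.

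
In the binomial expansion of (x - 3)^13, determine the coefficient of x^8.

-312741

The general term is C(13,j)·(x)^j·(-3)^(13-j); the x^8 term has j = 8.
C(13,8) = 1287.
Coefficient = C(13,8) · (-3)^5 = 1287 · (-243) = -312741.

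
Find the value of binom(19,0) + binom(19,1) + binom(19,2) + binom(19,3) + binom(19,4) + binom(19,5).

1 + 19 + 171 + 969 + 3876 + 11628 = 16664.

16664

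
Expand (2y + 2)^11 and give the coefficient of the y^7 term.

The general term is C(11,j)·(2y)^j·(2)^(11-j); the y^7 term has j = 7.
C(11,7) = 330.
Coefficient = C(11,7) · 2^7 · 2^4 = 330 · 128 · 16 = 675840.

675840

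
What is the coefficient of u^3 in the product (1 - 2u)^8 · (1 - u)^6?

Coefficient of u^3 = Σ_{j} C(8,j)·(-2)^j·C(6,3-j)·(-1)^(3-j) for j from 0 to 3.
= (-20) + (-240) + (-672) + (-448) = -1380.

-1380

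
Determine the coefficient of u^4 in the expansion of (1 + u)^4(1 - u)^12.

-36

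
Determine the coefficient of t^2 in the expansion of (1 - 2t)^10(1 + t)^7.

61

Coefficient of t^2 = Σ_{j} C(10,j)·(-2)^j·C(7,2-j)·1^(2-j) for j from 0 to 2.
= 21 + (-140) + 180 = 61.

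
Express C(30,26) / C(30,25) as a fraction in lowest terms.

5/26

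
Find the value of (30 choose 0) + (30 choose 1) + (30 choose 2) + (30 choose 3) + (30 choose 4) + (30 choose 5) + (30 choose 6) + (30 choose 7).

1 + 30 + 435 + 4060 + 27405 + 142506 + 593775 + 2035800 = 2804012.

2804012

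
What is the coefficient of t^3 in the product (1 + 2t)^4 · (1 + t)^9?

620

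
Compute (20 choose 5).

15504

C(20,5) = (20·19·18·17·16) / 5! = 1860480 / 120 = 15504.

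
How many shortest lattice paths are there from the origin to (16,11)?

13037895

Each path is a sequence of 27 steps with 16 rights: C(27,16) = 13037895.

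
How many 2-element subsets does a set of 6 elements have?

15

C(6,2) = (6·5) / 2! = 30 / 2 = 15.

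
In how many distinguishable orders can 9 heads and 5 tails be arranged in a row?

2002

Choose positions for the heads: C(14,9) = 2002.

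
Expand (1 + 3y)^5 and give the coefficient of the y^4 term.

405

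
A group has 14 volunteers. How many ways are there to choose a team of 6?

This is C(14,6) = 3003.

3003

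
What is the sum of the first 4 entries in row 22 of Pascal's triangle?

1794

1 + 22 + 231 + 1540 = 1794.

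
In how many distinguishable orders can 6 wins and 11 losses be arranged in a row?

Choose positions for the wins: C(17,6) = 12376.

12376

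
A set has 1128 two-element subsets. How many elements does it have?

48

n(n−1)/2 = 1128 ⇒ n(n−1) = 2256. Since 48·47 = 2256, n = 48.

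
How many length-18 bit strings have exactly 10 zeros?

Choose the 10 positions: C(18,10) = 43758.

43758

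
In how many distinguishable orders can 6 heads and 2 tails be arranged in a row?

28

Choose positions for the heads: C(8,6) = 28.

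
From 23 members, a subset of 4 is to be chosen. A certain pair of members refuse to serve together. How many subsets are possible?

8645

All 4-subsets: C(23,4) = 8855. Those containing both fixed elements: C(21,2) = 210.
8855 − 210 = 8645.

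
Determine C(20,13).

77520

C(20,13) = C(20,7) by symmetry.
C(20,7) = (20·19·18·17·16·15·14) / 7! = 390700800 / 5040 = 77520.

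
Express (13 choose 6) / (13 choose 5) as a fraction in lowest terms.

4/3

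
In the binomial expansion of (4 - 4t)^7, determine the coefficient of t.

The general term is C(7,j)·(4)^j·(-4t)^(7-j); the t^1 term has j = 6.
C(7,6) = 7.
Coefficient = C(7,6) · 4^6 · (-4)^1 = 7 · 4096 · (-4) = -114688.

-114688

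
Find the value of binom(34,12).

548354040

C(34,12) = (34·33·32·31·30·29·28·27·26·25·24·23) / 12! = 262662462526464000 / 479001600 = 548354040.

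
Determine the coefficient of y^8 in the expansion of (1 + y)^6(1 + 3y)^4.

1917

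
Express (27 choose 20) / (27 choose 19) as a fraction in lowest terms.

2/5

C(n,k+1)/C(n,k) = (n−k)/(k+1) = (27−19)/(19+1) = 8/20 = 2/5.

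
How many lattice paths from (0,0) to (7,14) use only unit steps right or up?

Each path is a sequence of 21 steps with 7 rights: C(21,7) = 116280.

116280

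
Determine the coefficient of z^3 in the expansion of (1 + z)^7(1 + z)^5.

(1 + z)^7(1 + z)^5 = (1 + z)^12, so the coefficient of z^3 is C(12,3)·1^3 = 220·1 = 220.

220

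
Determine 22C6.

74613

C(22,6) = (22·21·20·19·18·17) / 6! = 53721360 / 720 = 74613.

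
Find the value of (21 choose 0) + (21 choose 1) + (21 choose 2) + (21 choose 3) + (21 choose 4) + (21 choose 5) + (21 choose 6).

82160

1 + 21 + 210 + 1330 + 5985 + 20349 + 54264 = 82160.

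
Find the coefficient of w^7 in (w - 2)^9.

144

The general term is C(9,j)·(w)^j·(-2)^(9-j); the w^7 term has j = 7.
C(9,7) = 36.
Coefficient = C(9,7) · (-2)^2 = 36 · 4 = 144.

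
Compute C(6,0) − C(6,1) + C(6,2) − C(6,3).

The partial alternating sum Σ_{k=0}^{3} (−1)^k C(6,k) = (−1)^3 C(5,3) = -10.

-10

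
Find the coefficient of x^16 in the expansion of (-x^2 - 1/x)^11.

General term: C(11,j)·(-x^2)^j·(-1/x)^(11-j), with x-exponent 2j − 1(11−j) = 3j − 11.
Set 3j − 11 = 16: j = 9.
C(11,9) = 55; (-1)^9 = -1; (-1)^2 = 1.
Coefficient = 55 · (-1) · 1 = -55.

-55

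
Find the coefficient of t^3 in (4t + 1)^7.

2240

The general term is C(7,j)·(4t)^j·(1)^(7-j); the t^3 term has j = 3.
C(7,3) = 35.
Coefficient = C(7,3) · 4^3 = 35 · 64 = 2240.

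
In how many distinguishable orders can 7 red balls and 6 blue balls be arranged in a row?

Choose positions for the red balls: C(13,7) = 1716.

1716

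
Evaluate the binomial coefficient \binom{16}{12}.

C(16,12) = C(16,4) by symmetry.
C(16,4) = (16·15·14·13) / 4! = 43680 / 24 = 1820.

1820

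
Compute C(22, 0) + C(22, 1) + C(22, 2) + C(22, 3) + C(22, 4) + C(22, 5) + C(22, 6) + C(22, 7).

280600

1 + 22 + 231 + 1540 + 7315 + 26334 + 74613 + 170544 = 280600.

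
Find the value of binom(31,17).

C(31,17) = C(31,14) by symmetry.
C(31,14) = (31·30·29·28·27·26·25·24·23·22·21·20·19·18) / 14! = 23118159385601280000 / 87178291200 = 265182525.

265182525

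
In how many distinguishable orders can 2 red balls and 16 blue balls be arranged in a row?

Choose positions for the red balls: C(18,2) = 153.

153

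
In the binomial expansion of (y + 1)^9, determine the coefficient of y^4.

The general term is C(9,j)·(y)^j·(1)^(9-j); the y^4 term has j = 4.
C(9,4) = 126.
Coefficient = C(9,4) = 126.

126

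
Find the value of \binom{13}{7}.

1716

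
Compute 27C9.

4686825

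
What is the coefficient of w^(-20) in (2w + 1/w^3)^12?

General term: C(12,j)·(2w)^j·(1/w^3)^(12-j), with w-exponent 1j − 3(12−j) = 4j − 36.
Set 4j − 36 = -20: j = 4.
C(12,4) = 495; 2^4 = 16; 1^8 = 1.
Coefficient = 495 · 16 · 1 = 7920.

7920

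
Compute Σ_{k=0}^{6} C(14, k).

1 + 14 + 91 + 364 + 1001 + 2002 + 3003 = 6476.

6476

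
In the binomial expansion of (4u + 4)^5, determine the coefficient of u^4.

The general term is C(5,j)·(4u)^j·(4)^(5-j); the u^4 term has j = 4.
C(5,4) = 5.
Coefficient = C(5,4) · 4^4 · 4^1 = 5 · 256 · 4 = 5120.

5120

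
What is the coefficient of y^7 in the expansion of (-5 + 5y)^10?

The general term is C(10,j)·(-5)^j·(5y)^(10-j); the y^7 term has j = 3.
C(10,3) = 120.
Coefficient = C(10,3) · (-5)^3 · 5^7 = 120 · (-125) · 78125 = -1171875000.

-1171875000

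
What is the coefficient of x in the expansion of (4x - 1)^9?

The general term is C(9,j)·(4x)^j·(-1)^(9-j); the x^1 term has j = 1.
C(9,1) = 9.
Coefficient = C(9,1) · 4^1 = 9 · 4 = 36.

36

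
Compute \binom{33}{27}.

C(33,27) = C(33,6) by symmetry.
C(33,6) = (33·32·31·30·29·28) / 6! = 797448960 / 720 = 1107568.

1107568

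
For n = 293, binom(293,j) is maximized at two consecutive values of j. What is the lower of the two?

146

For odd n = 293, C(293,j) peaks at j = (n−1)/2 and (n+1)/2; the lower is 146.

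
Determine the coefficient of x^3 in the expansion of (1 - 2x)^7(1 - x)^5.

-850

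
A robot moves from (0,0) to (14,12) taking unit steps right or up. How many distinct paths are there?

Each path is a sequence of 26 steps with 14 rights: C(26,14) = 9657700.

9657700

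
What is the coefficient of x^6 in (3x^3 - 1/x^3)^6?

General term: C(6,j)·(3x^3)^j·(-1/x^3)^(6-j), with x-exponent 3j − 3(6−j) = 6j − 18.
Set 6j − 18 = 6: j = 4.
C(6,4) = 15; 3^4 = 81; (-1)^2 = 1.
Coefficient = 15 · 81 · 1 = 1215.

1215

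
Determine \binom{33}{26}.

C(33,26) = C(33,7) by symmetry.
C(33,7) = (33·32·31·30·29·28·27) / 7! = 21531121920 / 5040 = 4272048.

4272048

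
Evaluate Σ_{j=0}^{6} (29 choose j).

621616

1 + 29 + 406 + 3654 + 23751 + 118755 + 475020 = 621616.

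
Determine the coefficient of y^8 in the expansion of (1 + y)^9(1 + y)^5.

3003

(1 + y)^9(1 + y)^5 = (1 + y)^14, so the coefficient of y^8 is C(14,8)·1^8 = 3003·1 = 3003.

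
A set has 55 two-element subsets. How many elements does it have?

11

n(n−1)/2 = 55 ⇒ n(n−1) = 110. Since 11·10 = 110, n = 11.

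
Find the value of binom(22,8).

C(22,8) = (22·21·20·19·18·17·16·15) / 8! = 12893126400 / 40320 = 319770.

319770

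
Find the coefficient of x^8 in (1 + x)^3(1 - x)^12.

Coefficient of x^8 = Σ_{j} C(3,j)·1^j·C(12,8-j)·(-1)^(8-j) for j from 0 to 3.
= 495 + (-2376) + 2772 + (-792) = 99.

99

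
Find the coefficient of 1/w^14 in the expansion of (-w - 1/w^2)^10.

45

General term: C(10,j)·(-w)^j·(-1/w^2)^(10-j), with w-exponent 1j − 2(10−j) = 3j − 20.
Set 3j − 20 = -14: j = 2.
C(10,2) = 45; (-1)^2 = 1; (-1)^8 = 1.
Coefficient = 45 · 1 · 1 = 45.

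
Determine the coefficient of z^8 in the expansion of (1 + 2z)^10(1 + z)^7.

822560

Coefficient of z^8 = Σ_{j} C(10,j)·2^j·C(7,8-j)·1^(8-j) for j from 1 to 8.
= 20 + 1260 + 20160 + 117600 + 282240 + 282240 + 107520 + 11520 = 822560.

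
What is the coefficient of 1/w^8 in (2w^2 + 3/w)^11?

1299078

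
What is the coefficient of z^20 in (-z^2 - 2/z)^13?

-312

General term: C(13,j)·(-z^2)^j·(-2/z)^(13-j), with z-exponent 2j − 1(13−j) = 3j − 13.
Set 3j − 13 = 20: j = 11.
C(13,11) = 78; (-1)^11 = -1; (-2)^2 = 4.
Coefficient = 78 · (-1) · 4 = -312.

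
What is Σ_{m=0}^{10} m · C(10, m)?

Since m·C(10,m) = 10·C(9,m−1), the sum is 10·2^9 = 10·512 = 5120.

5120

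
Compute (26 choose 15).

C(26,15) = C(26,11) by symmetry.
C(26,11) = (26·25·24·23·22·21·20·19·18·17·16) / 11! = 308403583488000 / 39916800 = 7726160.

7726160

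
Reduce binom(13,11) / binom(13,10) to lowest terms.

3/11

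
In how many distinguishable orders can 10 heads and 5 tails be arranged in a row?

Choose positions for the heads: C(15,10) = 3003.

3003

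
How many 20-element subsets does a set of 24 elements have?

10626

C(24,20) = C(24,4) by symmetry.
C(24,4) = (24·23·22·21) / 4! = 255024 / 24 = 10626.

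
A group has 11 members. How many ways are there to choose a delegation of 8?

165

This is C(11,8) = 165.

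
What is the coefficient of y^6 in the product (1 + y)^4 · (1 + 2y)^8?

Coefficient of y^6 = Σ_{j} C(4,j)·1^j·C(8,6-j)·2^(6-j) for j from 0 to 4.
= 1792 + 7168 + 6720 + 1792 + 112 = 17584.

17584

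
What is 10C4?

210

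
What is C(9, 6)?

C(9,6) = C(9,3) by symmetry.
C(9,3) = (9·8·7) / 3! = 504 / 6 = 84.

84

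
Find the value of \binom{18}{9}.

48620

C(18,9) = (18·17·16·15·14·13·12·11·10) / 9! = 17643225600 / 362880 = 48620.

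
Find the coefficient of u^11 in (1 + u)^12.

The general term is C(12,j)·(1)^j·(u)^(12-j); the u^11 term has j = 1.
C(12,1) = 12.
Coefficient = C(12,1) = 12.

12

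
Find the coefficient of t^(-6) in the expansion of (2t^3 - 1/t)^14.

364

General term: C(14,j)·(2t^3)^j·(-1/t)^(14-j), with t-exponent 3j − 1(14−j) = 4j − 14.
Set 4j − 14 = -6: j = 2.
C(14,2) = 91; 2^2 = 4; (-1)^12 = 1.
Coefficient = 91 · 4 · 1 = 364.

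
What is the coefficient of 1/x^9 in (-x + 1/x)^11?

-11

General term: C(11,j)·(-x)^j·(1/x)^(11-j), with x-exponent 1j − 1(11−j) = 2j − 11.
Set 2j − 11 = -9: j = 1.
C(11,1) = 11; (-1)^1 = -1; 1^10 = 1.
Coefficient = 11 · (-1) · 1 = -11.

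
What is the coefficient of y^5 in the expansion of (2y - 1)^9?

The general term is C(9,j)·(2y)^j·(-1)^(9-j); the y^5 term has j = 5.
C(9,5) = 126.
Coefficient = C(9,5) · 2^5 = 126 · 32 = 4032.

4032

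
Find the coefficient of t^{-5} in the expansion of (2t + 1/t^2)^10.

8064

General term: C(10,j)·(2t)^j·(1/t^2)^(10-j), with t-exponent 1j − 2(10−j) = 3j − 20.
Set 3j − 20 = -5: j = 5.
C(10,5) = 252; 2^5 = 32; 1^5 = 1.
Coefficient = 252 · 32 · 1 = 8064.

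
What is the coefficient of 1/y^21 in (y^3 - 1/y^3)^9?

9

General term: C(9,j)·(y^3)^j·(-1/y^3)^(9-j), with y-exponent 3j − 3(9−j) = 6j − 27.
Set 6j − 27 = -21: j = 1.
C(9,1) = 9; 1^1 = 1; (-1)^8 = 1.
Coefficient = 9 · 1 · 1 = 9.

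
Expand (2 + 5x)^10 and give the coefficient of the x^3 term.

1920000

The general term is C(10,j)·(2)^j·(5x)^(10-j); the x^3 term has j = 7.
C(10,7) = 120.
Coefficient = C(10,7) · 2^7 · 5^3 = 120 · 128 · 125 = 1920000.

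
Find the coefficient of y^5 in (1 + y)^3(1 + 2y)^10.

21204

Coefficient of y^5 = Σ_{j} C(3,j)·1^j·C(10,5-j)·2^(5-j) for j from 0 to 3.
= 8064 + 10080 + 2880 + 180 = 21204.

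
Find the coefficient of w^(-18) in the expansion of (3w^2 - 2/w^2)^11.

33792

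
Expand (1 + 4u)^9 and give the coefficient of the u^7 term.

The general term is C(9,j)·(1)^j·(4u)^(9-j); the u^7 term has j = 2.
C(9,2) = 36.
Coefficient = C(9,2) · 4^7 = 36 · 16384 = 589824.

589824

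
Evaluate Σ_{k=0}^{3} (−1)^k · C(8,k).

The partial alternating sum Σ_{k=0}^{3} (−1)^k C(8,k) = (−1)^3 C(7,3) = -35.

-35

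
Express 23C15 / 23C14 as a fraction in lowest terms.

3/5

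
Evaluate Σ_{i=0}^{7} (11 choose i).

1816

1 + 11 + 55 + 165 + 330 + 462 + 462 + 330 = 1816.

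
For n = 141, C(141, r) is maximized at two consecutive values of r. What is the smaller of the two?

For odd n = 141, C(141,r) peaks at r = (n−1)/2 and (n+1)/2; the smaller is 70.

70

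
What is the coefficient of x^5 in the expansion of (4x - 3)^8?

The general term is C(8,j)·(4x)^j·(-3)^(8-j); the x^5 term has j = 5.
C(8,5) = 56.
Coefficient = C(8,5) · 4^5 · (-3)^3 = 56 · 1024 · (-27) = -1548288.

-1548288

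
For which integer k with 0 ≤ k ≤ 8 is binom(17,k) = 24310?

C(17,k) increases on 0 ≤ k ≤ 8. C(17,7) = 19448 and C(17,8) = 24310, so k = 8.

8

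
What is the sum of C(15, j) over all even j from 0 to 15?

16384

Half of (1+1)^15 + (1−1)^15 gives the even-index sum: 2^14 = 16384.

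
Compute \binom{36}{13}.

C(36,13) = (36·35·34·33·32·31·30·29·28·27·26·25·24) / 13! = 14389334903623680000 / 6227020800 = 2310789600.

2310789600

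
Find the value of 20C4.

4845

C(20,4) = (20·19·18·17) / 4! = 116280 / 24 = 4845.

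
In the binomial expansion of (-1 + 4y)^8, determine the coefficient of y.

The general term is C(8,j)·(-1)^j·(4y)^(8-j); the y^1 term has j = 7.
C(8,7) = 8.
Coefficient = C(8,7) · (-1)^7 · 4^1 = 8 · (-1) · 4 = -32.

-32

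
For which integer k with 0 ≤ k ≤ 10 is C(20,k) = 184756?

10

C(20,k) increases on 0 ≤ k ≤ 10. C(20,9) = 167960 and C(20,10) = 184756, so k = 10.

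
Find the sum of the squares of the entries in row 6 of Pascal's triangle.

By Vandermonde's identity, Σ C(6,j)² = C(12,6) = 924.

924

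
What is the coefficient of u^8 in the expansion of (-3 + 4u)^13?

The general term is C(13,j)·(-3)^j·(4u)^(13-j); the u^8 term has j = 5.
C(13,5) = 1287.
Coefficient = C(13,5) · (-3)^5 · 4^8 = 1287 · (-243) · 65536 = -20495794176.

-20495794176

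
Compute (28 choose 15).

37442160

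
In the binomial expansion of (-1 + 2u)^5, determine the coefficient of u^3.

80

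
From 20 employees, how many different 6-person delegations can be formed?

This is C(20,6) = 38760.

38760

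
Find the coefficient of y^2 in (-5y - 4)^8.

2867200

The general term is C(8,j)·(-5y)^j·(-4)^(8-j); the y^2 term has j = 2.
C(8,2) = 28.
Coefficient = C(8,2) · (-5)^2 · (-4)^6 = 28 · 25 · 4096 = 2867200.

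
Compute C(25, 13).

5200300

C(25,13) = C(25,12) by symmetry.
C(25,12) = (25·24·23·22·21·20·19·18·17·16·15·14) / 12! = 2490952020480000 / 479001600 = 5200300.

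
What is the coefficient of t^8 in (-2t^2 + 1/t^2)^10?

General term: C(10,j)·(-2t^2)^j·(1/t^2)^(10-j), with t-exponent 2j − 2(10−j) = 4j − 20.
Set 4j − 20 = 8: j = 7.
C(10,7) = 120; (-2)^7 = -128; 1^3 = 1.
Coefficient = 120 · (-128) · 1 = -15360.

-15360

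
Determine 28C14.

40116600

C(28,14) = (28·27·26·25·24·23·22·21·20·19·18·17·16·15) / 14! = 3497296636753920000 / 87178291200 = 40116600.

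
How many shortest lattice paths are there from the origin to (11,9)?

Each path is a sequence of 20 steps with 11 rights: C(20,11) = 167960.

167960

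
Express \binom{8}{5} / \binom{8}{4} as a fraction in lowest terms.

C(n,k+1)/C(n,k) = (n−k)/(k+1) = (8−4)/(4+1) = 4/5.

4/5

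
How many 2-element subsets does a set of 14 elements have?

91

C(14,2) = (14·13) / 2! = 182 / 2 = 91.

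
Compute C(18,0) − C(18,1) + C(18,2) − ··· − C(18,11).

The partial alternating sum Σ_{k=0}^{11} (−1)^k C(18,k) = (−1)^11 C(17,11) = -12376.

-12376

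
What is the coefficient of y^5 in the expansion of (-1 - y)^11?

-462

The general term is C(11,j)·(-1)^j·(-y)^(11-j); the y^5 term has j = 6.
C(11,6) = 462.
Coefficient = C(11,6) · (-1)^5 = 462 · (-1) = -462.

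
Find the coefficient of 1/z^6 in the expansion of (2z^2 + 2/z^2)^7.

2688

General term: C(7,j)·(2z^2)^j·(2/z^2)^(7-j), with z-exponent 2j − 2(7−j) = 4j − 14.
Set 4j − 14 = -6: j = 2.
C(7,2) = 21; 2^2 = 4; 2^5 = 32.
Coefficient = 21 · 4 · 32 = 2688.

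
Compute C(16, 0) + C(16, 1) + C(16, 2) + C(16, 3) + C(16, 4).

2517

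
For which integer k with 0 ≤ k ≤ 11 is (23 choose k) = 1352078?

C(23,k) increases on 0 ≤ k ≤ 11. C(23,10) = 1144066 and C(23,11) = 1352078, so k = 11.

11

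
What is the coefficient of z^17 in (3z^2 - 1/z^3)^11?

-649539

General term: C(11,j)·(3z^2)^j·(-1/z^3)^(11-j), with z-exponent 2j − 3(11−j) = 5j − 33.
Set 5j − 33 = 17: j = 10.
C(11,10) = 11; 3^10 = 59049; (-1)^1 = -1.
Coefficient = 11 · 59049 · (-1) = -649539.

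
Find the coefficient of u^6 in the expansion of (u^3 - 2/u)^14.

-1025024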